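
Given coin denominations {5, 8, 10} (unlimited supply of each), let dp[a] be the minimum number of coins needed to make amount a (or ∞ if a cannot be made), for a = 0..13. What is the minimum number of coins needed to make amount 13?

2

 a  0  1  2  3  4  5  6  7  8  9 10 11 12 13
dp  0  -  -  -  -  1  -  -  1  -  1  -  -  2
(- denotes ∞ / unreachable)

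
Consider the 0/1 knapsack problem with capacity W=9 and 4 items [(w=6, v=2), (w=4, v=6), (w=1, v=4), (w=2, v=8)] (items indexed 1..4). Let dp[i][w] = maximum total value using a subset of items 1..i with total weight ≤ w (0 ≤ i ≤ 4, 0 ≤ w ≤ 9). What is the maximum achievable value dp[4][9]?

18

i\w   0   1   2   3   4   5   6   7   8   9
  0   0   0   0   0   0   0   0   0   0   0
  1   0   0   0   0   0   0   2   2   2   2
  2   0   0   0   0   6   6   6   6   6   6
  3   0   4   4   4   6  10  10  10  10  10
  4   0   4   8  12  12  12  14  18  18  18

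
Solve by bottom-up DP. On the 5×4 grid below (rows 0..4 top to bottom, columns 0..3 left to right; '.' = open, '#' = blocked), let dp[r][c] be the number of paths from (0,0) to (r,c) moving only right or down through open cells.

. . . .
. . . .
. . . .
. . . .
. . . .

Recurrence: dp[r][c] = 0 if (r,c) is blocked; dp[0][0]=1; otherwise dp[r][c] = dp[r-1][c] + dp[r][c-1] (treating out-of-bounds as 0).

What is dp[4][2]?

r\c   0   1   2   3
  0   1   1   1   1
  1   1   2   3   4
  2   1   3   6  10
  3   1   4  10  20
  4   1   5  15  35

15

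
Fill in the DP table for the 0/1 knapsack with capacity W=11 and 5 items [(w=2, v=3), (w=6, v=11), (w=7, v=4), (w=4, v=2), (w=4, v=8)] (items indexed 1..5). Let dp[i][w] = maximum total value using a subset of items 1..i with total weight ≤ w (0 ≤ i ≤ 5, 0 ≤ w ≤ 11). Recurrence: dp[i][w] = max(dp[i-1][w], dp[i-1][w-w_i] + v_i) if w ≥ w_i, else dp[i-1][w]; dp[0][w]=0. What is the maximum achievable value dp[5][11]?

i\w   0   1   2   3   4   5   6   7   8   9  10  11
  0   0   0   0   0   0   0   0   0   0   0   0   0
  1   0   0   3   3   3   3   3   3   3   3   3   3
  2   0   0   3   3   3   3  11  11  14  14  14  14
  3   0   0   3   3   3   3  11  11  14  14  14  14
  4   0   0   3   3   3   3  11  11  14  14  14  14
  5   0   0   3   3   8   8  11  11  14  14  19  19

19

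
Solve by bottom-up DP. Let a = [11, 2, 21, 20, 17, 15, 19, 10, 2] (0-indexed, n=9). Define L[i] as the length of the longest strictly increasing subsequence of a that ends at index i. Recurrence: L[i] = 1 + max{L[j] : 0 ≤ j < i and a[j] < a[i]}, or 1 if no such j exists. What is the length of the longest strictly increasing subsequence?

   i    0    1    2    3    4    5    6    7    8
a[i]   11    2   21   20   17   15   19   10    2
L[i]    1    1    2    2    2    2    3    2    1

3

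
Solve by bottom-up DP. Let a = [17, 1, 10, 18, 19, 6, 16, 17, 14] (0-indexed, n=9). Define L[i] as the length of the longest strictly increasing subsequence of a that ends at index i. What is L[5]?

   i    0    1    2    3    4    5    6    7    8
a[i]   17    1   10   18   19    6   16   17   14
L[i]    1    1    2    3    4    2    3    4    3

2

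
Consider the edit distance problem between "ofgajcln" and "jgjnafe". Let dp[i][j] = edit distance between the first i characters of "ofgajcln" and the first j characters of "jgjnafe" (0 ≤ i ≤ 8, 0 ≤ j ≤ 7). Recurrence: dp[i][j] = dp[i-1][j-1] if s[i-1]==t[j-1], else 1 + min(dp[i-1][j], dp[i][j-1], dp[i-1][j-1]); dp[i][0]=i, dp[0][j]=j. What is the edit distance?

7

   ''  j  g  j  n  a  f  e
''  0  1  2  3  4  5  6  7
 o  1  1  2  3  4  5  6  7
 f  2  2  2  3  4  5  5  6
 g  3  3  2  3  4  5  6  6
 a  4  4  3  3  4  4  5  6
 j  5  4  4  3  4  5  5  6
 c  6  5  5  4  4  5  6  6
 l  7  6  6  5  5  5  6  7
 n  8  7  7  6  5  6  6  7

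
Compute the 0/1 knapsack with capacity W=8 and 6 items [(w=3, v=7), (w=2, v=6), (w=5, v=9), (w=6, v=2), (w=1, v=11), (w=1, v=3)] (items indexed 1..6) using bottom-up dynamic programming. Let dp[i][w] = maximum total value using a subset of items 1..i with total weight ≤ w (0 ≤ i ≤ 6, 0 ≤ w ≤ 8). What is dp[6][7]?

27

i\w   0   1   2   3   4   5   6   7   8
  0   0   0   0   0   0   0   0   0   0
  1   0   0   0   7   7   7   7   7   7
  2   0   0   6   7   7  13  13  13  13
  3   0   0   6   7   7  13  13  15  16
  4   0   0   6   7   7  13  13  15  16
  5   0  11  11  17  18  18  24  24  26
  6   0  11  14  17  20  21  24  27  27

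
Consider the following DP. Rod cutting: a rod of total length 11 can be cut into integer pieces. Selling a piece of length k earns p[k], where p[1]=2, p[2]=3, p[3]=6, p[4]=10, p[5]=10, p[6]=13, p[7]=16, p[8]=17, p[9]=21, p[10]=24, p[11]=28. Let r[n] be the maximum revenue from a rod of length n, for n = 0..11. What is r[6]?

14

   n    0    1    2    3    4    5    6    7    8    9   10   11
r[n]    0    2    4    6   10   12   14   16   20   22   24   28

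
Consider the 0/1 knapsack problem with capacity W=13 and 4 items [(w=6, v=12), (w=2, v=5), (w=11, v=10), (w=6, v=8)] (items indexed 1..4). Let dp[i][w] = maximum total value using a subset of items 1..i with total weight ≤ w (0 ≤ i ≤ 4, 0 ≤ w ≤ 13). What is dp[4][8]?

i\w   0   1   2   3   4   5   6   7   8   9  10  11  12  13
  0   0   0   0   0   0   0   0   0   0   0   0   0   0   0
  1   0   0   0   0   0   0  12  12  12  12  12  12  12  12
  2   0   0   5   5   5   5  12  12  17  17  17  17  17  17
  3   0   0   5   5   5   5  12  12  17  17  17  17  17  17
  4   0   0   5   5   5   5  12  12  17  17  17  17  20  20

17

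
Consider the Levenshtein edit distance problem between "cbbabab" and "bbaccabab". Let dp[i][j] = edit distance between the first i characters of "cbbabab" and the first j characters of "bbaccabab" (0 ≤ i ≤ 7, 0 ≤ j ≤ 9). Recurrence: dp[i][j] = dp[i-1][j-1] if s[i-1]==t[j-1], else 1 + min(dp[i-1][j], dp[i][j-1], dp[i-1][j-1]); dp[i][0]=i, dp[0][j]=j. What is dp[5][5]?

3

   ''  b  b  a  c  c  a  b  a  b
''  0  1  2  3  4  5  6  7  8  9
 c  1  1  2  3  3  4  5  6  7  8
 b  2  1  1  2  3  4  5  5  6  7
 b  3  2  1  2  3  4  5  5  6  6
 a  4  3  2  1  2  3  4  5  5  6
 b  5  4  3  2  2  3  4  4  5  5
 a  6  5  4  3  3  3  3  4  4  5
 b  7  6  5  4  4  4  4  3  4  4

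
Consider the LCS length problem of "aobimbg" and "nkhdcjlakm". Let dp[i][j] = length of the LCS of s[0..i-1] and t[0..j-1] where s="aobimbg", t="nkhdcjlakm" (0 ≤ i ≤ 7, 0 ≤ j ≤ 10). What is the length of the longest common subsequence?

2

   ''  n  k  h  d  c  j  l  a  k  m
''  0  0  0  0  0  0  0  0  0  0  0
 a  0  0  0  0  0  0  0  0  1  1  1
 o  0  0  0  0  0  0  0  0  1  1  1
 b  0  0  0  0  0  0  0  0  1  1  1
 i  0  0  0  0  0  0  0  0  1  1  1
 m  0  0  0  0  0  0  0  0  1  1  2
 b  0  0  0  0  0  0  0  0  1  1  2
 g  0  0  0  0  0  0  0  0  1  1  2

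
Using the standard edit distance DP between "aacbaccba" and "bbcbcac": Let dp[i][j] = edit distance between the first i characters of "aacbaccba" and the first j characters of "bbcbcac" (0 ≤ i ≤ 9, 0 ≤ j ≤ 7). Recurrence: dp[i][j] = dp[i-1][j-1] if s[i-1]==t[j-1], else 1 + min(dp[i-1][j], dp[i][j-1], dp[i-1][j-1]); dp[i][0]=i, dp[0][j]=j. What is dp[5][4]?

3

   ''  b  b  c  b  c  a  c
''  0  1  2  3  4  5  6  7
 a  1  1  2  3  4  5  5  6
 a  2  2  2  3  4  5  5  6
 c  3  3  3  2  3  4  5  5
 b  4  3  3  3  2  3  4  5
 a  5  4  4  4  3  3  3  4
 c  6  5  5  4  4  3  4  3
 c  7  6  6  5  5  4  4  4
 b  8  7  6  6  5  5  5  5
 a  9  8  7  7  6  6  5  6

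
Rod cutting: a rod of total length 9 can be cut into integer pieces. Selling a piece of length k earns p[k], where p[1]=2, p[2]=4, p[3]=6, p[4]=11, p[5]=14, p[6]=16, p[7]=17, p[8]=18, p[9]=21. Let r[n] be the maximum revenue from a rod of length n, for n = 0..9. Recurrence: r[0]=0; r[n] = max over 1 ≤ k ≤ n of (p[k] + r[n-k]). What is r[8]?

22

   n    0    1    2    3    4    5    6    7    8    9
r[n]    0    2    4    6   11   14   16   18   22   25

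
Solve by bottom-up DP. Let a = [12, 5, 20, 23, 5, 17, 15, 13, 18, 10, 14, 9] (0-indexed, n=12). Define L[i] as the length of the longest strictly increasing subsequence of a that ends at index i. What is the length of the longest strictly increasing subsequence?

3

   i    0    1    2    3    4    5    6    7    8    9   10   11
a[i]   12    5   20   23    5   17   15   13   18   10   14    9
L[i]    1    1    2    3    1    2    2    2    3    2    3    2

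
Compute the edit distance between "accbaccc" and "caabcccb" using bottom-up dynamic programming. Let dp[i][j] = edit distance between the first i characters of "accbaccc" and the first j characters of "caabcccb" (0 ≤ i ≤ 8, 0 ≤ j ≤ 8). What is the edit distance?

5

   ''  c  a  a  b  c  c  c  b
''  0  1  2  3  4  5  6  7  8
 a  1  1  1  2  3  4  5  6  7
 c  2  1  2  2  3  3  4  5  6
 c  3  2  2  3  3  3  3  4  5
 b  4  3  3  3  3  4  4  4  4
 a  5  4  3  3  4  4  5  5  5
 c  6  5  4  4  4  4  4  5  6
 c  7  6  5  5  5  4  4  4  5
 c  8  7  6  6  6  5  4  4  5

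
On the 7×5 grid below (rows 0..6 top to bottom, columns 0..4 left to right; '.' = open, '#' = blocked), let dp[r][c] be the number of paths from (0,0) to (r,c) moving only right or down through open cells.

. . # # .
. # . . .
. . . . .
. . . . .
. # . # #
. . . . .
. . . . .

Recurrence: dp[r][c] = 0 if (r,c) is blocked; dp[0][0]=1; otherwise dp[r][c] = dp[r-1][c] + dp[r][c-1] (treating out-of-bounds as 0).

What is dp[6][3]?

10

r\c   0   1   2   3   4
  0   1   1   0   0   0
  1   1   0   0   0   0
  2   1   1   1   1   1
  3   1   2   3   4   5
  4   1   0   3   0   0
  5   1   1   4   4   4
  6   1   2   6  10  14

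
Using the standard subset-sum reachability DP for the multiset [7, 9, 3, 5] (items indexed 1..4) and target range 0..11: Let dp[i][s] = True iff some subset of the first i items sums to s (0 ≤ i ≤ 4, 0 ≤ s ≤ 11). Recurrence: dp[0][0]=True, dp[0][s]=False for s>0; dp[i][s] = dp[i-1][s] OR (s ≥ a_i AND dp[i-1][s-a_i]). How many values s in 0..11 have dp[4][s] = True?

7

i\s   0   1   2   3   4   5   6   7   8   9  10  11
  0   T   F   F   F   F   F   F   F   F   F   F   F
  1   T   F   F   F   F   F   F   T   F   F   F   F
  2   T   F   F   F   F   F   F   T   F   T   F   F
  3   T   F   F   T   F   F   F   T   F   T   T   F
  4   T   F   F   T   F   T   F   T   T   T   T   F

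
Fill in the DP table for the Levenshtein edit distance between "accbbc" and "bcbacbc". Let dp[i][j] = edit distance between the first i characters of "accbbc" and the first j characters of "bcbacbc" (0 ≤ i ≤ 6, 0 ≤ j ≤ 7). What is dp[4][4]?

3

   ''  b  c  b  a  c  b  c
''  0  1  2  3  4  5  6  7
 a  1  1  2  3  3  4  5  6
 c  2  2  1  2  3  3  4  5
 c  3  3  2  2  3  3  4  4
 b  4  3  3  2  3  4  3  4
 b  5  4  4  3  3  4  4  4
 c  6  5  4  4  4  3  4  4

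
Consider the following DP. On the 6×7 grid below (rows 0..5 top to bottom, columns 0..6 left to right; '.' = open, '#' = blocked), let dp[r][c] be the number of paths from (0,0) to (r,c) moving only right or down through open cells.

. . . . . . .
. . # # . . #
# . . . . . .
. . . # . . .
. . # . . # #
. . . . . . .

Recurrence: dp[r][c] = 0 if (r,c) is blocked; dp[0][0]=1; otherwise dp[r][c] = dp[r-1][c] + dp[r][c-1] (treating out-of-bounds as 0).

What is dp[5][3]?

2

r\c   0   1   2   3   4   5   6
  0   1   1   1   1   1   1   1
  1   1   2   0   0   1   2   0
  2   0   2   2   2   3   5   5
  3   0   2   4   0   3   8  13
  4   0   2   0   0   3   0   0
  5   0   2   2   2   5   5   5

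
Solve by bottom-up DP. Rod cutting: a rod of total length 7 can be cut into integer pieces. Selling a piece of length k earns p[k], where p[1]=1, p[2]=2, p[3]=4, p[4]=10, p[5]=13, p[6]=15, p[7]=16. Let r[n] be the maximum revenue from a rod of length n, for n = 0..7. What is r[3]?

4

   n    0    1    2    3    4    5    6    7
r[n]    0    1    2    4   10   13   15   16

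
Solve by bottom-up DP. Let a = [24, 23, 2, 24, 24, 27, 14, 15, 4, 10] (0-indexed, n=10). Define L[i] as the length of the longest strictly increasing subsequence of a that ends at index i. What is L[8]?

2

   i    0    1    2    3    4    5    6    7    8    9
a[i]   24   23    2   24   24   27   14   15    4   10
L[i]    1    1    1    2    2    3    2    3    2    3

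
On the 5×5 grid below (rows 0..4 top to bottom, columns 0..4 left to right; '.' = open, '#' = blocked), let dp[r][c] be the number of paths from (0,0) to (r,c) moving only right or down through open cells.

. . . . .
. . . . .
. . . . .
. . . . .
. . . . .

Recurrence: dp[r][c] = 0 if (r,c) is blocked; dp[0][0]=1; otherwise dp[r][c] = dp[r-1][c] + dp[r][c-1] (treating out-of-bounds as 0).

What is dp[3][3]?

20

r\c   0   1   2   3   4
  0   1   1   1   1   1
  1   1   2   3   4   5
  2   1   3   6  10  15
  3   1   4  10  20  35
  4   1   5  15  35  70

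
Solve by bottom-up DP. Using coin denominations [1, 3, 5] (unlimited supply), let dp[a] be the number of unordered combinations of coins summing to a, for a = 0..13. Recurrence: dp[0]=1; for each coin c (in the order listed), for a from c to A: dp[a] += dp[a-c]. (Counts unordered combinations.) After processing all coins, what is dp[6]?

4

after  coin     0     1     2     3     4     5     6     7     8     9    10    11    12    13
          1     1     1     1     1     1     1     1     1     1     1     1     1     1     1
          3     1     1     1     2     2     2     3     3     3     4     4     4     5     5
          5     1     1     1     2     2     3     4     4     5     6     7     8     9    10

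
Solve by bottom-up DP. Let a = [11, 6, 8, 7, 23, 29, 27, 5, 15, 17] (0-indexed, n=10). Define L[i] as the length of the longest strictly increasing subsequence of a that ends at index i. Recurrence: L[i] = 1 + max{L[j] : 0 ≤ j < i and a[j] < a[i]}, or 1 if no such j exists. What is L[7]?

   i    0    1    2    3    4    5    6    7    8    9
a[i]   11    6    8    7   23   29   27    5   15   17
L[i]    1    1    2    2    3    4    4    1    3    4

1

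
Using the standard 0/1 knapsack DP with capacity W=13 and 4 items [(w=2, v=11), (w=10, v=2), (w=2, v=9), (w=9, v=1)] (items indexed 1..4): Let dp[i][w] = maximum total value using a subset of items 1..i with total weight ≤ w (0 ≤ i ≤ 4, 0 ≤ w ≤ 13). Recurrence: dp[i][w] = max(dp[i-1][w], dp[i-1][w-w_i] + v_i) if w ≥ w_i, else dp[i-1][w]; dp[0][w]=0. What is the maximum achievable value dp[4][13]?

i\w   0   1   2   3   4   5   6   7   8   9  10  11  12  13
  0   0   0   0   0   0   0   0   0   0   0   0   0   0   0
  1   0   0  11  11  11  11  11  11  11  11  11  11  11  11
  2   0   0  11  11  11  11  11  11  11  11  11  11  13  13
  3   0   0  11  11  20  20  20  20  20  20  20  20  20  20
  4   0   0  11  11  20  20  20  20  20  20  20  20  20  21

21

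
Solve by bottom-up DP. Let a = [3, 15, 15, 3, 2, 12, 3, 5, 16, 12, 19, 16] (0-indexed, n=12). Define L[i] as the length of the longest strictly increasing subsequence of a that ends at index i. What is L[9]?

   i    0    1    2    3    4    5    6    7    8    9   10   11
a[i]    3   15   15    3    2   12    3    5   16   12   19   16
L[i]    1    2    2    1    1    2    2    3    4    4    5    5

4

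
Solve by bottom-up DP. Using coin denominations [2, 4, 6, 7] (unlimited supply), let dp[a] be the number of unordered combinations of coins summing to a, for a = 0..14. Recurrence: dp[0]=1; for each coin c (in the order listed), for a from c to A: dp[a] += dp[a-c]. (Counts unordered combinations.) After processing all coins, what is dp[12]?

after  coin     0     1     2     3     4     5     6     7     8     9    10    11    12    13    14
          2     1     0     1     0     1     0     1     0     1     0     1     0     1     0     1
          4     1     0     1     0     2     0     2     0     3     0     3     0     4     0     4
          6     1     0     1     0     2     0     3     0     4     0     5     0     7     0     8
          7     1     0     1     0     2     0     3     1     4     1     5     2     7     3     9

7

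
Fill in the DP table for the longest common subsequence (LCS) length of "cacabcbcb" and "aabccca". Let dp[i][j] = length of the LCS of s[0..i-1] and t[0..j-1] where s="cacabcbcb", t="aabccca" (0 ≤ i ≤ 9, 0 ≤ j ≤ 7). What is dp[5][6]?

3

   ''  a  a  b  c  c  c  a
''  0  0  0  0  0  0  0  0
 c  0  0  0  0  1  1  1  1
 a  0  1  1  1  1  1  1  2
 c  0  1  1  1  2  2  2  2
 a  0  1  2  2  2  2  2  3
 b  0  1  2  3  3  3  3  3
 c  0  1  2  3  4  4  4  4
 b  0  1  2  3  4  4  4  4
 c  0  1  2  3  4  5  5  5
 b  0  1  2  3  4  5  5  5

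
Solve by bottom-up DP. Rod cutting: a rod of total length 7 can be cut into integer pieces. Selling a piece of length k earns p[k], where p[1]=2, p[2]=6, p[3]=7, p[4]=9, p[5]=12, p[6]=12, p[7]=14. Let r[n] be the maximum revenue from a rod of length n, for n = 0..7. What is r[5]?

14

   n    0    1    2    3    4    5    6    7
r[n]    0    2    6    8   12   14   18   20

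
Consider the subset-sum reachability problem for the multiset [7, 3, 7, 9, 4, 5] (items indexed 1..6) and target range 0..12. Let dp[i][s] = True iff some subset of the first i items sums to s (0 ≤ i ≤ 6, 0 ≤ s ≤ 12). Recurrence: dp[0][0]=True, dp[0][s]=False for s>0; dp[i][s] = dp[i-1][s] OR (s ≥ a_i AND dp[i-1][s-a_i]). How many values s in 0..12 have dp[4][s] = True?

i\s   0   1   2   3   4   5   6   7   8   9  10  11  12
  0   T   F   F   F   F   F   F   F   F   F   F   F   F
  1   T   F   F   F   F   F   F   T   F   F   F   F   F
  2   T   F   F   T   F   F   F   T   F   F   T   F   F
  3   T   F   F   T   F   F   F   T   F   F   T   F   F
  4   T   F   F   T   F   F   F   T   F   T   T   F   T
  5   T   F   F   T   T   F   F   T   F   T   T   T   T
  6   T   F   F   T   T   T   F   T   T   T   T   T   T

6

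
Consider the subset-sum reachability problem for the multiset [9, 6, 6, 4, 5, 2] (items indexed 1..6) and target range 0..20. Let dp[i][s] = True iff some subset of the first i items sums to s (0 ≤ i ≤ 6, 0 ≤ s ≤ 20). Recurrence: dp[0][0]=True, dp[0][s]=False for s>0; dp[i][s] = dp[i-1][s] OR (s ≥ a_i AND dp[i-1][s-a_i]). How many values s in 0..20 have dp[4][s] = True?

10

i\s   0   1   2   3   4   5   6   7   8   9  10  11  12  13  14  15  16  17  18  19  20
  0   T   F   F   F   F   F   F   F   F   F   F   F   F   F   F   F   F   F   F   F   F
  1   T   F   F   F   F   F   F   F   F   T   F   F   F   F   F   F   F   F   F   F   F
  2   T   F   F   F   F   F   T   F   F   T   F   F   F   F   F   T   F   F   F   F   F
  3   T   F   F   F   F   F   T   F   F   T   F   F   T   F   F   T   F   F   F   F   F
  4   T   F   F   F   T   F   T   F   F   T   T   F   T   T   F   T   T   F   F   T   F
  5   T   F   F   F   T   T   T   F   F   T   T   T   T   T   T   T   T   T   T   T   T
  6   T   F   T   F   T   T   T   T   T   T   T   T   T   T   T   T   T   T   T   T   T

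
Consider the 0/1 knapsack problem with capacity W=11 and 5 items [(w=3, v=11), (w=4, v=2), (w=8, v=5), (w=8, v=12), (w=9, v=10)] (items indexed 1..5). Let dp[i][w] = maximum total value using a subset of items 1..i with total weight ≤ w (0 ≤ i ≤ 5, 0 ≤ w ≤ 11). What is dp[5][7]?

13

i\w   0   1   2   3   4   5   6   7   8   9  10  11
  0   0   0   0   0   0   0   0   0   0   0   0   0
  1   0   0   0  11  11  11  11  11  11  11  11  11
  2   0   0   0  11  11  11  11  13  13  13  13  13
  3   0   0   0  11  11  11  11  13  13  13  13  16
  4   0   0   0  11  11  11  11  13  13  13  13  23
  5   0   0   0  11  11  11  11  13  13  13  13  23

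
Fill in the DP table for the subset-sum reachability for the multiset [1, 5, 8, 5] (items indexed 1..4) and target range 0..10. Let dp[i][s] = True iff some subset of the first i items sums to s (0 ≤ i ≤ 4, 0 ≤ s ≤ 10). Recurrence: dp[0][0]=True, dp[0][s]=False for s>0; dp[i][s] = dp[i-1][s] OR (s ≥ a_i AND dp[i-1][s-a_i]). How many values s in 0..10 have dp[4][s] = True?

7

i\s   0   1   2   3   4   5   6   7   8   9  10
  0   T   F   F   F   F   F   F   F   F   F   F
  1   T   T   F   F   F   F   F   F   F   F   F
  2   T   T   F   F   F   T   T   F   F   F   F
  3   T   T   F   F   F   T   T   F   T   T   F
  4   T   T   F   F   F   T   T   F   T   T   T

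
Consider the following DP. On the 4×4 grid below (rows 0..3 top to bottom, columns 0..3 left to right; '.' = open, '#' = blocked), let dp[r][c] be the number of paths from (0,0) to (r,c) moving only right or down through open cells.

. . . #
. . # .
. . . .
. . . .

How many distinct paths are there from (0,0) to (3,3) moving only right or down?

r\c   0   1   2   3
  0   1   1   1   0
  1   1   2   0   0
  2   1   3   3   3
  3   1   4   7  10

10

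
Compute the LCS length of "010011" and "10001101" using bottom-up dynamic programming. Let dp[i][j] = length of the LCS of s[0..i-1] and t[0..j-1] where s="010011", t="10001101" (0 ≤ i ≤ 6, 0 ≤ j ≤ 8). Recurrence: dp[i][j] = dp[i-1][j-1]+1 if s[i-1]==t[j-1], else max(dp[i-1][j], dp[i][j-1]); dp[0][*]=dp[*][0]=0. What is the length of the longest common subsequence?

   ''  1  0  0  0  1  1  0  1
''  0  0  0  0  0  0  0  0  0
 0  0  0  1  1  1  1  1  1  1
 1  0  1  1  1  1  2  2  2  2
 0  0  1  2  2  2  2  2  3  3
 0  0  1  2  3  3  3  3  3  3
 1  0  1  2  3  3  4  4  4  4
 1  0  1  2  3  3  4  5  5  5

5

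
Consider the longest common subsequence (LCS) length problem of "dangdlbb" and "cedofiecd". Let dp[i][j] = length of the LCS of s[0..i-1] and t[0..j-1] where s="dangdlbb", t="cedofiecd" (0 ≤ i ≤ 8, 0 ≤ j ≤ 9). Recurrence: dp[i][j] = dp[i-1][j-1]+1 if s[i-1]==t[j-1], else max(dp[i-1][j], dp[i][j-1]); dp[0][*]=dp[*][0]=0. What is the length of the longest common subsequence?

   ''  c  e  d  o  f  i  e  c  d
''  0  0  0  0  0  0  0  0  0  0
 d  0  0  0  1  1  1  1  1  1  1
 a  0  0  0  1  1  1  1  1  1  1
 n  0  0  0  1  1  1  1  1  1  1
 g  0  0  0  1  1  1  1  1  1  1
 d  0  0  0  1  1  1  1  1  1  2
 l  0  0  0  1  1  1  1  1  1  2
 b  0  0  0  1  1  1  1  1  1  2
 b  0  0  0  1  1  1  1  1  1  2

2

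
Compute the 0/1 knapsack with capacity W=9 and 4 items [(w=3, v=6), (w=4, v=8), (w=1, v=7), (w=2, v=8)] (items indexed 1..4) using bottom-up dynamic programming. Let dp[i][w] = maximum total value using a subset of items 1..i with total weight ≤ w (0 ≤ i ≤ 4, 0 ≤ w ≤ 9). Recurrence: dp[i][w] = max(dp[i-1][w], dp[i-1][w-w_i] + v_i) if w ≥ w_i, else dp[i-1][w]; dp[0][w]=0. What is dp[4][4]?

i\w   0   1   2   3   4   5   6   7   8   9
  0   0   0   0   0   0   0   0   0   0   0
  1   0   0   0   6   6   6   6   6   6   6
  2   0   0   0   6   8   8   8  14  14  14
  3   0   7   7   7  13  15  15  15  21  21
  4   0   7   8  15  15  15  21  23  23  23

15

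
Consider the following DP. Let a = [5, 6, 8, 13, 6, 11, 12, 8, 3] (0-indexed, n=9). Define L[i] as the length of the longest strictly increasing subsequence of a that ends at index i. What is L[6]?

   i    0    1    2    3    4    5    6    7    8
a[i]    5    6    8   13    6   11   12    8    3
L[i]    1    2    3    4    2    4    5    3    1

5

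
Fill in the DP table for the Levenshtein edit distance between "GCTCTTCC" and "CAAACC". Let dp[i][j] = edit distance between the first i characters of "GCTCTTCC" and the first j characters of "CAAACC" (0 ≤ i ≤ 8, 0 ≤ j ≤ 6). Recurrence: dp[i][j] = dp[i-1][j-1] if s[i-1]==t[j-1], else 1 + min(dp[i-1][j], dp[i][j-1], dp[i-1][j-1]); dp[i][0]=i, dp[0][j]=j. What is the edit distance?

   ''  C  A  A  A  C  C
''  0  1  2  3  4  5  6
 G  1  1  2  3  4  5  6
 C  2  1  2  3  4  4  5
 T  3  2  2  3  4  5  5
 C  4  3  3  3  4  4  5
 T  5  4  4  4  4  5  5
 T  6  5  5  5  5  5  6
 C  7  6  6  6  6  5  5
 C  8  7  7  7  7  6  5

5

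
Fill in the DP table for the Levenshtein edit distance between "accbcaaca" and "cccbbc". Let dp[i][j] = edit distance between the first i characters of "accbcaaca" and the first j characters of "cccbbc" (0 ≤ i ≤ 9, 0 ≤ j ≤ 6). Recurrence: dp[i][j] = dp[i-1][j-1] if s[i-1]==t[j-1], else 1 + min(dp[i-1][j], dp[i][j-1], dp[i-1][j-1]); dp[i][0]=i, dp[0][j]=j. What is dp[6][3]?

   ''  c  c  c  b  b  c
''  0  1  2  3  4  5  6
 a  1  1  2  3  4  5  6
 c  2  1  1  2  3  4  5
 c  3  2  1  1  2  3  4
 b  4  3  2  2  1  2  3
 c  5  4  3  2  2  2  2
 a  6  5  4  3  3  3  3
 a  7  6  5  4  4  4  4
 c  8  7  6  5  5  5  4
 a  9  8  7  6  6  6  5

3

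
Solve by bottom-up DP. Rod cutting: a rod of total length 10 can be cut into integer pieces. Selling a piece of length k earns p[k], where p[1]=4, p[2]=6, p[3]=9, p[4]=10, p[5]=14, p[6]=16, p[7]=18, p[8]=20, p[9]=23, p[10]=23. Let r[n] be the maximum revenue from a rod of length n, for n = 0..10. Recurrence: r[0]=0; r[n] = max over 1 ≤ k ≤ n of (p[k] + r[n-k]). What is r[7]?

28

   n    0    1    2    3    4    5    6    7    8    9   10
r[n]    0    4    8   12   16   20   24   28   32   36   40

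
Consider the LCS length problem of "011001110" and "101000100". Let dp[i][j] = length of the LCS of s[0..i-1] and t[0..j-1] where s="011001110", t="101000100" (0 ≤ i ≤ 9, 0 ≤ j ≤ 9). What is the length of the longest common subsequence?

   ''  1  0  1  0  0  0  1  0  0
''  0  0  0  0  0  0  0  0  0  0
 0  0  0  1  1  1  1  1  1  1  1
 1  0  1  1  2  2  2  2  2  2  2
 1  0  1  1  2  2  2  2  3  3  3
 0  0  1  2  2  3  3  3  3  4  4
 0  0  1  2  2  3  4  4  4  4  5
 1  0  1  2  3  3  4  4  5  5  5
 1  0  1  2  3  3  4  4  5  5  5
 1  0  1  2  3  3  4  4  5  5  5
 0  0  1  2  3  4  4  5  5  6  6

6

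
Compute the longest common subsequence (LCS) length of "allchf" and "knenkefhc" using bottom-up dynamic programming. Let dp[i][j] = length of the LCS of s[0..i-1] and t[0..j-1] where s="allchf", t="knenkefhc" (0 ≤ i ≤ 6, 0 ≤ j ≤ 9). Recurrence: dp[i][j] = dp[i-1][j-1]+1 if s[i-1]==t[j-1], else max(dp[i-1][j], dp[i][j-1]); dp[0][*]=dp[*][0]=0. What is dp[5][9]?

   ''  k  n  e  n  k  e  f  h  c
''  0  0  0  0  0  0  0  0  0  0
 a  0  0  0  0  0  0  0  0  0  0
 l  0  0  0  0  0  0  0  0  0  0
 l  0  0  0  0  0  0  0  0  0  0
 c  0  0  0  0  0  0  0  0  0  1
 h  0  0  0  0  0  0  0  0  1  1
 f  0  0  0  0  0  0  0  1  1  1

1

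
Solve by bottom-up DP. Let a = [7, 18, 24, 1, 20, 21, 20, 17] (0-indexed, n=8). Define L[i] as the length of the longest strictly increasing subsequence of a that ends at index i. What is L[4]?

3

   i    0    1    2    3    4    5    6    7
a[i]    7   18   24    1   20   21   20   17
L[i]    1    2    3    1    3    4    3    2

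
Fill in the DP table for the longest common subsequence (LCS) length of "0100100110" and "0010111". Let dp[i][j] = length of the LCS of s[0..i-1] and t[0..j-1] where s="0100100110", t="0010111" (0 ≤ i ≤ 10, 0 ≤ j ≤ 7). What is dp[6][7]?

   ''  0  0  1  0  1  1  1
''  0  0  0  0  0  0  0  0
 0  0  1  1  1  1  1  1  1
 1  0  1  1  2  2  2  2  2
 0  0  1  2  2  3  3  3  3
 0  0  1  2  2  3  3  3  3
 1  0  1  2  3  3  4  4  4
 0  0  1  2  3  4  4  4  4
 0  0  1  2  3  4  4  4  4
 1  0  1  2  3  4  5  5  5
 1  0  1  2  3  4  5  6  6
 0  0  1  2  3  4  5  6  6

4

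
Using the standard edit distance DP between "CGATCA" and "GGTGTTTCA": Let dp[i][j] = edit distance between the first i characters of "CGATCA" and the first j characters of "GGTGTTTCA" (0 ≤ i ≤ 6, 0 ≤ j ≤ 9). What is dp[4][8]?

6

   ''  G  G  T  G  T  T  T  C  A
''  0  1  2  3  4  5  6  7  8  9
 C  1  1  2  3  4  5  6  7  7  8
 G  2  1  1  2  3  4  5  6  7  8
 A  3  2  2  2  3  4  5  6  7  7
 T  4  3  3  2  3  3  4  5  6  7
 C  5  4  4  3  3  4  4  5  5  6
 A  6  5  5  4  4  4  5  5  6  5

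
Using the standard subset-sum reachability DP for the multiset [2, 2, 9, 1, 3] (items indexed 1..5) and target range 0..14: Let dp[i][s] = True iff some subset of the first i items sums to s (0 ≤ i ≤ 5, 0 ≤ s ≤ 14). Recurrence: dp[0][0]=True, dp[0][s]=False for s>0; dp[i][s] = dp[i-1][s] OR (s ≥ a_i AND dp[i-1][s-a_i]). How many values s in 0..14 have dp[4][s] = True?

i\s   0   1   2   3   4   5   6   7   8   9  10  11  12  13  14
  0   T   F   F   F   F   F   F   F   F   F   F   F   F   F   F
  1   T   F   T   F   F   F   F   F   F   F   F   F   F   F   F
  2   T   F   T   F   T   F   F   F   F   F   F   F   F   F   F
  3   T   F   T   F   T   F   F   F   F   T   F   T   F   T   F
  4   T   T   T   T   T   T   F   F   F   T   T   T   T   T   T
  5   T   T   T   T   T   T   T   T   T   T   T   T   T   T   T

12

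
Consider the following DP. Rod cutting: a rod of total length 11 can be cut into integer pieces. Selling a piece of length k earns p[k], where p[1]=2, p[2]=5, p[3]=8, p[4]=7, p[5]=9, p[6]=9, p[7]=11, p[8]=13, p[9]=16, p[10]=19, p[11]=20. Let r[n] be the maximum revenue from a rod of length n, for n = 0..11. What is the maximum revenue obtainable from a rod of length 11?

29

   n    0    1    2    3    4    5    6    7    8    9   10   11
r[n]    0    2    5    8   10   13   16   18   21   24   26   29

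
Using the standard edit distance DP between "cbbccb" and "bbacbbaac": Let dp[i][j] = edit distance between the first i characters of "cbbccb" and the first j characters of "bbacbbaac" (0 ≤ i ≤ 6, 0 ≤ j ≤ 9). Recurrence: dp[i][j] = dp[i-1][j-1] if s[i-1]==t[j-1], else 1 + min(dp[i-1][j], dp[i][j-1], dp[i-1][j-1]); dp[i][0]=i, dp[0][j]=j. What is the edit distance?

   ''  b  b  a  c  b  b  a  a  c
''  0  1  2  3  4  5  6  7  8  9
 c  1  1  2  3  3  4  5  6  7  8
 b  2  1  1  2  3  3  4  5  6  7
 b  3  2  1  2  3  3  3  4  5  6
 c  4  3  2  2  2  3  4  4  5  5
 c  5  4  3  3  2  3  4  5  5  5
 b  6  5  4  4  3  2  3  4  5  6

6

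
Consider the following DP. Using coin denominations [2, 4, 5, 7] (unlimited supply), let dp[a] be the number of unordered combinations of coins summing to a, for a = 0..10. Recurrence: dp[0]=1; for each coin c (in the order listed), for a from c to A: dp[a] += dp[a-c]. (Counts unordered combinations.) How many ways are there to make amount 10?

after  coin     0     1     2     3     4     5     6     7     8     9    10
          2     1     0     1     0     1     0     1     0     1     0     1
          4     1     0     1     0     2     0     2     0     3     0     3
          5     1     0     1     0     2     1     2     1     3     2     4
          7     1     0     1     0     2     1     2     2     3     3     4

4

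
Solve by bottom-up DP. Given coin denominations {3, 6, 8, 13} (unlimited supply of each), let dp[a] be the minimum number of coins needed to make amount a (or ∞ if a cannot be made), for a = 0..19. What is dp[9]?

 a  0  1  2  3  4  5  6  7  8  9 10 11 12 13 14 15 16 17 18 19
dp  0  -  -  1  -  -  1  -  1  2  -  2  2  1  2  3  2  3  3  2
(- denotes ∞ / unreachable)

2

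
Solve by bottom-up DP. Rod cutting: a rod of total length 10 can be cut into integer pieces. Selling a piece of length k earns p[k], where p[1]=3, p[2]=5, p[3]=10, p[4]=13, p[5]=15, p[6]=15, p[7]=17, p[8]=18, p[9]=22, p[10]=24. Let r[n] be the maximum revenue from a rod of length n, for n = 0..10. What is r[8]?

26

   n    0    1    2    3    4    5    6    7    8    9   10
r[n]    0    3    6   10   13   16   20   23   26   30   33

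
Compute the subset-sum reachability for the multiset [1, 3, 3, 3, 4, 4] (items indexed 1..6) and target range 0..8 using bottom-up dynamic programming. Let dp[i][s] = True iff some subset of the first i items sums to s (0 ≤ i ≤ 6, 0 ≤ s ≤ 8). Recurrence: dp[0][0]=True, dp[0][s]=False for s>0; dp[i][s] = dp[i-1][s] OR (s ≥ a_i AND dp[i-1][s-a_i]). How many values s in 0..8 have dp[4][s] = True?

i\s   0   1   2   3   4   5   6   7   8
  0   T   F   F   F   F   F   F   F   F
  1   T   T   F   F   F   F   F   F   F
  2   T   T   F   T   T   F   F   F   F
  3   T   T   F   T   T   F   T   T   F
  4   T   T   F   T   T   F   T   T   F
  5   T   T   F   T   T   T   T   T   T
  6   T   T   F   T   T   T   T   T   T

6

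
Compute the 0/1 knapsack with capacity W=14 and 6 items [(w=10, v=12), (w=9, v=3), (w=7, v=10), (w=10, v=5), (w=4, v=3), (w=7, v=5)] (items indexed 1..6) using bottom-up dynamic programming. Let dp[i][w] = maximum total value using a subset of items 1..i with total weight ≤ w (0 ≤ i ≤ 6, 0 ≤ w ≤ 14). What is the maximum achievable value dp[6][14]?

i\w   0   1   2   3   4   5   6   7   8   9  10  11  12  13  14
  0   0   0   0   0   0   0   0   0   0   0   0   0   0   0   0
  1   0   0   0   0   0   0   0   0   0   0  12  12  12  12  12
  2   0   0   0   0   0   0   0   0   0   3  12  12  12  12  12
  3   0   0   0   0   0   0   0  10  10  10  12  12  12  12  12
  4   0   0   0   0   0   0   0  10  10  10  12  12  12  12  12
  5   0   0   0   0   3   3   3  10  10  10  12  13  13  13  15
  6   0   0   0   0   3   3   3  10  10  10  12  13  13  13  15

15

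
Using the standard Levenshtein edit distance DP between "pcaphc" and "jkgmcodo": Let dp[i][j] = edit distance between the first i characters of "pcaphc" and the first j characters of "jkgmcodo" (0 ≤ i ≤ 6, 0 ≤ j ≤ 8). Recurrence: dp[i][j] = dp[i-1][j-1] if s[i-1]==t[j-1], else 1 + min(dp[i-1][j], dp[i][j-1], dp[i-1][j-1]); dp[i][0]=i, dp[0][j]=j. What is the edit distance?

   ''  j  k  g  m  c  o  d  o
''  0  1  2  3  4  5  6  7  8
 p  1  1  2  3  4  5  6  7  8
 c  2  2  2  3  4  4  5  6  7
 a  3  3  3  3  4  5  5  6  7
 p  4  4  4  4  4  5  6  6  7
 h  5  5  5  5  5  5  6  7  7
 c  6  6  6  6  6  5  6  7  8

8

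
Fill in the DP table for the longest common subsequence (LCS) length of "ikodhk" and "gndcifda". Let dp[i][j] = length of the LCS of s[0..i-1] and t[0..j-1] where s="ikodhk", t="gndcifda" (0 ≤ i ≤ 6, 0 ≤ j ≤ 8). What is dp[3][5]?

   ''  g  n  d  c  i  f  d  a
''  0  0  0  0  0  0  0  0  0
 i  0  0  0  0  0  1  1  1  1
 k  0  0  0  0  0  1  1  1  1
 o  0  0  0  0  0  1  1  1  1
 d  0  0  0  1  1  1  1  2  2
 h  0  0  0  1  1  1  1  2  2
 k  0  0  0  1  1  1  1  2  2

1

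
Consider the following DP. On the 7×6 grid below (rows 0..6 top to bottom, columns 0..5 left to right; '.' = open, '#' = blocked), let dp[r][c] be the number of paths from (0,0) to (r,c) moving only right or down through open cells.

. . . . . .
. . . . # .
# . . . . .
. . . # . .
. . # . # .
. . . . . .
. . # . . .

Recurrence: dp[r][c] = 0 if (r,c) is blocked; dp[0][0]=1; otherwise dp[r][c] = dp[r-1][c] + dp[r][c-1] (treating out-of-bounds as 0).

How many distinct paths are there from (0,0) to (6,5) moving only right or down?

r\c   0   1   2   3   4   5
  0   1   1   1   1   1   1
  1   1   2   3   4   0   1
  2   0   2   5   9   9  10
  3   0   2   7   0   9  19
  4   0   2   0   0   0  19
  5   0   2   2   2   2  21
  6   0   2   0   2   4  25

25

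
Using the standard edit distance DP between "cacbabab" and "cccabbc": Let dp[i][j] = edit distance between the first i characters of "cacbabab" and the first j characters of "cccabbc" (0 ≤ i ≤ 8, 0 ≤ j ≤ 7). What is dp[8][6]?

3

   ''  c  c  c  a  b  b  c
''  0  1  2  3  4  5  6  7
 c  1  0  1  2  3  4  5  6
 a  2  1  1  2  2  3  4  5
 c  3  2  1  1  2  3  4  4
 b  4  3  2  2  2  2  3  4
 a  5  4  3  3  2  3  3  4
 b  6  5  4  4  3  2  3  4
 a  7  6  5  5  4  3  3  4
 b  8  7  6  6  5  4  3  4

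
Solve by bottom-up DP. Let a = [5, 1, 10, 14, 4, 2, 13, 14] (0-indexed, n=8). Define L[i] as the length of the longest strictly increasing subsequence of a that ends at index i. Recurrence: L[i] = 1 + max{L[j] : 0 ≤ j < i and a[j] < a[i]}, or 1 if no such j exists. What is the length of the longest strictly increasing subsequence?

4

   i    0    1    2    3    4    5    6    7
a[i]    5    1   10   14    4    2   13   14
L[i]    1    1    2    3    2    2    3    4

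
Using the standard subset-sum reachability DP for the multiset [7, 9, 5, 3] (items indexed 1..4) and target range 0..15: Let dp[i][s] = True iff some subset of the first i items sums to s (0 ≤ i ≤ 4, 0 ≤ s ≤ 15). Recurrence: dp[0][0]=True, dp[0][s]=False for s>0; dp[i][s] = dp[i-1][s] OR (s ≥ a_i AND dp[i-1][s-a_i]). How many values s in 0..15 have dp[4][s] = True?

10

i\s   0   1   2   3   4   5   6   7   8   9  10  11  12  13  14  15
  0   T   F   F   F   F   F   F   F   F   F   F   F   F   F   F   F
  1   T   F   F   F   F   F   F   T   F   F   F   F   F   F   F   F
  2   T   F   F   F   F   F   F   T   F   T   F   F   F   F   F   F
  3   T   F   F   F   F   T   F   T   F   T   F   F   T   F   T   F
  4   T   F   F   T   F   T   F   T   T   T   T   F   T   F   T   T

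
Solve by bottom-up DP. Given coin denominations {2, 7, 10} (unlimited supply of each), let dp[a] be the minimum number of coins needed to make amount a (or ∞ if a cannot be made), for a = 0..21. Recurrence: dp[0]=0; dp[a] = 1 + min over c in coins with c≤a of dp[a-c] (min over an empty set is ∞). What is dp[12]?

 a  0  1  2  3  4  5  6  7  8  9 10 11 12 13 14 15 16 17 18 19 20 21
dp  0  -  1  -  2  -  3  1  4  2  1  3  2  4  2  5  3  2  4  3  2  3
(- denotes ∞ / unreachable)

2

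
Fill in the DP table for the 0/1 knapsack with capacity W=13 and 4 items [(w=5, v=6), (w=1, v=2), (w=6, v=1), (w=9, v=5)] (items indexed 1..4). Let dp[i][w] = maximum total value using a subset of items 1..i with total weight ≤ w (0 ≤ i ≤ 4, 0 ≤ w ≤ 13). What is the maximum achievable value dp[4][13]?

9

i\w   0   1   2   3   4   5   6   7   8   9  10  11  12  13
  0   0   0   0   0   0   0   0   0   0   0   0   0   0   0
  1   0   0   0   0   0   6   6   6   6   6   6   6   6   6
  2   0   2   2   2   2   6   8   8   8   8   8   8   8   8
  3   0   2   2   2   2   6   8   8   8   8   8   8   9   9
  4   0   2   2   2   2   6   8   8   8   8   8   8   9   9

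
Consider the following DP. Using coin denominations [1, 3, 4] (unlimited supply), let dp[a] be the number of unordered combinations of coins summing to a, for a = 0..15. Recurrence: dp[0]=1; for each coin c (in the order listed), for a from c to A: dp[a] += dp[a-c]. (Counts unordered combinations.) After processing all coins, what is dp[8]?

after  coin     0     1     2     3     4     5     6     7     8     9    10    11    12    13    14    15
          1     1     1     1     1     1     1     1     1     1     1     1     1     1     1     1     1
          3     1     1     1     2     2     2     3     3     3     4     4     4     5     5     5     6
          4     1     1     1     2     3     3     4     5     6     7     8     9    11    12    13    15

6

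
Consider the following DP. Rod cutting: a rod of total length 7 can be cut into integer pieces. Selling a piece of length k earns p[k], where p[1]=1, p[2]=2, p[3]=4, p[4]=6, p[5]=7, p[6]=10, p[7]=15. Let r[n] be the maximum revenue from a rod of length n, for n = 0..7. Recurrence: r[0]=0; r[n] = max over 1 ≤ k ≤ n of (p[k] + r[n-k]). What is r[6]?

   n    0    1    2    3    4    5    6    7
r[n]    0    1    2    4    6    7   10   15

10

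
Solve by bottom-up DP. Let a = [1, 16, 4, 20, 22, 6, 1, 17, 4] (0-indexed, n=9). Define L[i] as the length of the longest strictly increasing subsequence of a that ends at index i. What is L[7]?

4

   i    0    1    2    3    4    5    6    7    8
a[i]    1   16    4   20   22    6    1   17    4
L[i]    1    2    2    3    4    3    1    4    2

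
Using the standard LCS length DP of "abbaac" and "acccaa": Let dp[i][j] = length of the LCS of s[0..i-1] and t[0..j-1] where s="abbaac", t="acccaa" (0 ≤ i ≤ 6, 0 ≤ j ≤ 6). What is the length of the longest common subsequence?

3

   ''  a  c  c  c  a  a
''  0  0  0  0  0  0  0
 a  0  1  1  1  1  1  1
 b  0  1  1  1  1  1  1
 b  0  1  1  1  1  1  1
 a  0  1  1  1  1  2  2
 a  0  1  1  1  1  2  3
 c  0  1  2  2  2  2  3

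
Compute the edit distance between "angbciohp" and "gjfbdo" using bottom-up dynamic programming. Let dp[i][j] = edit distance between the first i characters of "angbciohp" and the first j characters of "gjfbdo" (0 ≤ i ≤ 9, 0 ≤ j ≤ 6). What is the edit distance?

7

   ''  g  j  f  b  d  o
''  0  1  2  3  4  5  6
 a  1  1  2  3  4  5  6
 n  2  2  2  3  4  5  6
 g  3  2  3  3  4  5  6
 b  4  3  3  4  3  4  5
 c  5  4  4  4  4  4  5
 i  6  5  5  5  5  5  5
 o  7  6  6  6  6  6  5
 h  8  7  7  7  7  7  6
 p  9  8  8  8  8  8  7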